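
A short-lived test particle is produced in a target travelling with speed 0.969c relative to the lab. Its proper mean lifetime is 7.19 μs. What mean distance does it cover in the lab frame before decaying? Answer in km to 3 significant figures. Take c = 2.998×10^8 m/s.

d ≈ 8.45 km

γ = 1/√(1 − 0.969²) = 4.0476
Dilated lifetime: Δt = γτ₀ = 4.0476 × 7.19 μs = 29.102 μs
d = vΔt = 0.969c × 29.102 μs = 2.9051×10^8 m/s × 2.9102×10^-5 s = 8.45 km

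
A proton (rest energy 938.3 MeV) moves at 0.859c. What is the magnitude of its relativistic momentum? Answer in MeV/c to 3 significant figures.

p ≈ 1570 MeV/c

γ = 1/√(1 − 0.859²) = 1.9532
p = γβm₀c = 1.9532 × 0.859 × 938.3 MeV/c = 1570 MeV/c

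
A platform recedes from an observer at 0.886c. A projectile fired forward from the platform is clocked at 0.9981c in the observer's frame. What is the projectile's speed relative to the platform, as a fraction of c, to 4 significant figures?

Inverse velocity addition: u' = (u − v)/(1 − uv/c²)
= (0.9981 − 0.886)/(1 − 0.9981×0.886) = 0.1121/0.115683 = 0.9690

u' ≈ 0.9690c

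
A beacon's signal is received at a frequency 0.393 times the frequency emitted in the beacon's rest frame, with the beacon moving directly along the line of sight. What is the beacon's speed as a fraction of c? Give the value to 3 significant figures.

β ≈ 0.732

f_obs/f_src = √((1−β)/(1+β)) = 0.393  ⇒  (1−β)/(1+β) = 0.15445
β = |1 − D²|/(1 + D²) = |1 − 0.15445|/(1 + 0.15445) = 0.732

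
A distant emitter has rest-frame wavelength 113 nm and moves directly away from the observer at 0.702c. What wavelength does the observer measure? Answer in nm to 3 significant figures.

Relativistic Doppler: λ_obs = λ_src √((1+β)/(1−β))
= 113 × √(1.7020/0.29800) = 113 × 2.3899 = 270 nm

λ_obs ≈ 270 nm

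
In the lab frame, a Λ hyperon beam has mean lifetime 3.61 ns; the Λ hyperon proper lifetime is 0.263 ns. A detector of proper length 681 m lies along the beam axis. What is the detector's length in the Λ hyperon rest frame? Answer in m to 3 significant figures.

Time dilation ⇒ γ = Δt/τ₀ = 3.61/0.263 = 13.726
Length contraction: L = L₀/γ = 681/13.726 = 49.6 m

L ≈ 49.6 m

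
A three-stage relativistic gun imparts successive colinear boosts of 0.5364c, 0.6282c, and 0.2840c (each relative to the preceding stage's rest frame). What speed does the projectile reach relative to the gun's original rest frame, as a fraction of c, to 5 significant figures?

Compose boost 2: (0.6282 + 0.5364)/(1 + 0.6282×0.5364) = 1.1646/1.336966 = 0.8710764
Compose boost 3: (0.2840 + 0.8710764)/(1 + 0.2840×0.8710764) = 1.155076/1.247386 = 0.92600

u ≈ 0.92600c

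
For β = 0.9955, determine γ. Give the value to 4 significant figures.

γ = 1/√(1 − β²) = 1/√(1 − 0.9955²) = 1/√(0.00897975) = 10.55

γ ≈ 10.55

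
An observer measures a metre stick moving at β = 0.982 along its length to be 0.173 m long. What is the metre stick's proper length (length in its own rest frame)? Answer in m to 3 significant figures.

L₀ ≈ 0.916 m

γ = 1/√(1 − 0.982²) = 5.2943
L₀ = γL = 5.2943 × 0.173 = 0.916 m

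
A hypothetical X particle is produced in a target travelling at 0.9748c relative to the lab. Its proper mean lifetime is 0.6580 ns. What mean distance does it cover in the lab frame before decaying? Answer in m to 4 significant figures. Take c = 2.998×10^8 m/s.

γ = 1/√(1 − 0.9748²) = 4.48268
Dilated lifetime: Δt = γτ₀ = 4.48268 × 0.6580 ns = 2.94961 ns
d = vΔt = 0.9748c × 2.94961 ns = 2.92245×10^8 m/s × 2.94961×10^-9 s = 0.8620 m

d ≈ 0.8620 m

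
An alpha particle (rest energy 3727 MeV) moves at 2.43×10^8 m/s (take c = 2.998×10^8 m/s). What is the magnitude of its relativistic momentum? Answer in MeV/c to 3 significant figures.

β = v/c = 2.43×10^8 / 2.998×10^8 = 0.81054
γ = 1/√(1 − 0.81054²) = 1.7074
p = γβm₀c = 1.7074 × 0.81054 × 3727 MeV/c = 5160 MeV/c

p ≈ 5160 MeV/c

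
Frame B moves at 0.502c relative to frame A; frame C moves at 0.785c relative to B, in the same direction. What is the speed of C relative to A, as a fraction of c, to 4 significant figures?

u ≈ 0.9232c

Compose boost 2: (0.785 + 0.502)/(1 + 0.785×0.502) = 1.287/1.39407 = 0.9232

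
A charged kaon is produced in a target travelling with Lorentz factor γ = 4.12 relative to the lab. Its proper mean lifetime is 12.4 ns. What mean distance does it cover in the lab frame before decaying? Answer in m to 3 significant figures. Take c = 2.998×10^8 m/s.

β = √(1 − 1/γ²) = √(1 − 1/4.12²) = 0.97010
Dilated lifetime: Δt = γτ₀ = 4.12 × 12.4 ns = 51.088 ns
d = vΔt = 0.97010c × 51.088 ns = 2.9084×10^8 m/s × 5.1088×10^-8 s = 14.9 m

d ≈ 14.9 m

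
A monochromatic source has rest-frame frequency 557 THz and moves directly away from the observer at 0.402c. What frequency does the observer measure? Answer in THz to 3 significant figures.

f_obs ≈ 364 THz

Relativistic Doppler: f_obs = f_src √((1−β)/(1+β))
= 557 × √(0.59800/1.4020) = 557 × 0.65310 = 364 THz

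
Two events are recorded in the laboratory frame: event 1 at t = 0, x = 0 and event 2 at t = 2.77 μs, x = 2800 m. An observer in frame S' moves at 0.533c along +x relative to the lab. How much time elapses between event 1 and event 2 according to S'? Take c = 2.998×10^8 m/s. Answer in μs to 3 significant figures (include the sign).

Δt' ≈ -2.61 μs

γ = 1/√(1 − 0.533²) = 1.1819
Δt' = γ(Δt − vΔx/c²) = 1.1819 × (2.77 μs − 0.533×2800 m / (2.998×10^8 m/s))
= 1.1819 × (-2.2080 μs) = -2.61 μs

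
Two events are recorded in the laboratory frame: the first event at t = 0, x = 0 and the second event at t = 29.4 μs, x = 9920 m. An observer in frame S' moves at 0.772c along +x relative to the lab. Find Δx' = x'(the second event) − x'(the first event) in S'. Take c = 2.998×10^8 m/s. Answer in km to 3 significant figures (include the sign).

γ = 1/√(1 − 0.772²) = 1.5733
Δx' = γ(Δx − vΔt) = 1.5733 × (9920 m − 0.772×(2.998×10^8 m/s)×29.4×10^-6 s)
= 1.5733 × (3115.5 m) = 4.90 km

Δx' ≈ 4.90 km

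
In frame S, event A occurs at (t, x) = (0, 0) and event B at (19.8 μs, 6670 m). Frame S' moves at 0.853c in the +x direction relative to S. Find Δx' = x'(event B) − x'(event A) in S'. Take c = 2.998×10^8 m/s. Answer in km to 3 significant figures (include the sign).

γ = 1/√(1 − 0.853²) = 1.9160
Δx' = γ(Δx − vΔt) = 1.9160 × (6670 m − 0.853×(2.998×10^8 m/s)×19.8×10^-6 s)
= 1.9160 × (1606.6 m) = 3.08 km

Δx' ≈ 3.08 km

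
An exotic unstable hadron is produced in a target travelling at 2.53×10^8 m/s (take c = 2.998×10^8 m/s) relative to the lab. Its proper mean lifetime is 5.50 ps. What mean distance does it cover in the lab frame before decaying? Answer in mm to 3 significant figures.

d ≈ 2.59 mm

β = v/c = 2.53×10^8 / 2.998×10^8 = 0.84390
γ = 1/√(1 − 0.84390²) = 1.8639
Dilated lifetime: Δt = γτ₀ = 1.8639 × 5.50 ps = 10.251 ps
d = vΔt = 0.84390c × 10.251 ps = 2.5300×10^8 m/s × 1.0251×10^-11 s = 2.59 mm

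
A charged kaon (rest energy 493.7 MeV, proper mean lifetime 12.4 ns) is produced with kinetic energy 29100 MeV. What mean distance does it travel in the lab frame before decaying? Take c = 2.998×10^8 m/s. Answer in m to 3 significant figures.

d ≈ 223 m

γ = 1 + K/(m₀c²) = 1 + 29100/493.7 = 59.943
β = √(1 − 1/γ²) = 0.99986
Dilated lifetime: γτ₀ = 59.943 × 12.4 ns = 743.29 ns
d = βc·γτ₀ = 0.99986 × (2.998×10^8 m/s) × 7.4329×10^-7 s = 223 m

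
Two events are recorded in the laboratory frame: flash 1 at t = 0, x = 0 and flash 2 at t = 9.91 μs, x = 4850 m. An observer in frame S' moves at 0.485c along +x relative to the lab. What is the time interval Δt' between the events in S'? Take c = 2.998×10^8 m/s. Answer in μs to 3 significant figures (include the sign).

Δt' ≈ 2.36 μs

γ = 1/√(1 − 0.485²) = 1.1435
Δt' = γ(Δt − vΔx/c²) = 1.1435 × (9.91 μs − 0.485×4850 m / (2.998×10^8 m/s))
= 1.1435 × (2.0639 μs) = 2.36 μs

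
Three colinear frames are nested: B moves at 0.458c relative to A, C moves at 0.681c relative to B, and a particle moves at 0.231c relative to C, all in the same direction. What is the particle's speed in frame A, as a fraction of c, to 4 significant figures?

Compose boost 2: (0.681 + 0.458)/(1 + 0.681×0.458) = 1.139/1.31190 = 0.868208
Compose boost 3: (0.231 + 0.868208)/(1 + 0.231×0.868208) = 1.09921/1.20056 = 0.9156

u ≈ 0.9156c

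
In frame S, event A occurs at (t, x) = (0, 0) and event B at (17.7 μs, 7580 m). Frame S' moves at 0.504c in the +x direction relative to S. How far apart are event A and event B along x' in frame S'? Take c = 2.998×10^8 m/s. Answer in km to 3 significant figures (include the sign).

γ = 1/√(1 − 0.504²) = 1.1578
Δx' = γ(Δx − vΔt) = 1.1578 × (7580 m − 0.504×(2.998×10^8 m/s)×17.7×10^-6 s)
= 1.1578 × (4905.5 m) = 5.68 km

Δx' ≈ 5.68 km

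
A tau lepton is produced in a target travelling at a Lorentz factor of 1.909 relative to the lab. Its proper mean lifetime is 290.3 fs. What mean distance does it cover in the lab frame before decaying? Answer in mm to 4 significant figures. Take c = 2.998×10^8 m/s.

d ≈ 0.1415 mm

β = √(1 − 1/γ²) = √(1 − 1/1.909²) = 0.851820
Dilated lifetime: Δt = γτ₀ = 1.909 × 290.3 fs = 554.183 fs
d = vΔt = 0.851820c × 554.183 fs = 2.55376×10^8 m/s × 5.54183×10^-13 s = 0.1415 mm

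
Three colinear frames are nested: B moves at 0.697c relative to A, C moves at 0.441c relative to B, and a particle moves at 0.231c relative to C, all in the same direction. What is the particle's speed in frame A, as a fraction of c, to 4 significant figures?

u ≈ 0.9171c

Compose boost 2: (0.441 + 0.697)/(1 + 0.441×0.697) = 1.138/1.30738 = 0.870445
Compose boost 3: (0.231 + 0.870445)/(1 + 0.231×0.870445) = 1.10145/1.20107 = 0.9171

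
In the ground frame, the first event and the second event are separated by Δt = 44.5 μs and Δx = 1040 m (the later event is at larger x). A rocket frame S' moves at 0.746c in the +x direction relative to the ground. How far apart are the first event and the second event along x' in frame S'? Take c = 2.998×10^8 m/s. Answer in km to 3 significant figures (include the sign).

γ = 1/√(1 − 0.746²) = 1.5016
Δx' = γ(Δx − vΔt) = 1.5016 × (1040 m − 0.746×(2.998×10^8 m/s)×44.5×10^-6 s)
= 1.5016 × (-8912.5 m) = -13.4 km

Δx' ≈ -13.4 km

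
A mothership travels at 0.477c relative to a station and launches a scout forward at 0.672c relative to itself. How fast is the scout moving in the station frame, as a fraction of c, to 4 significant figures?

Compose boost 2: (0.672 + 0.477)/(1 + 0.672×0.477) = 1.149/1.32054 = 0.8701

u ≈ 0.8701c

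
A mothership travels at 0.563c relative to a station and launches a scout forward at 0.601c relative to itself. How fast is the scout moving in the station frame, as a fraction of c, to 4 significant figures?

u ≈ 0.8697c

Compose boost 2: (0.601 + 0.563)/(1 + 0.601×0.563) = 1.164/1.33836 = 0.8697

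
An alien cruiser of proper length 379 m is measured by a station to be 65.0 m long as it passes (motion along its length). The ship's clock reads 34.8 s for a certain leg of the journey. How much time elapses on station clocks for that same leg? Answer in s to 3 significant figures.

Length contraction ⇒ γ = L₀/L = 379/65.0 = 5.8308
Time dilation: Δt = γτ₀ = 5.8308 × 34.8 s = 203 s

Δt ≈ 203 s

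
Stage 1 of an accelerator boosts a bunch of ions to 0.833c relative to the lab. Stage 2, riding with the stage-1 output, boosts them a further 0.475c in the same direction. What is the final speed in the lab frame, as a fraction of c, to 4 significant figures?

Compose boost 2: (0.475 + 0.833)/(1 + 0.475×0.833) = 1.308/1.39567 = 0.9372

u ≈ 0.9372c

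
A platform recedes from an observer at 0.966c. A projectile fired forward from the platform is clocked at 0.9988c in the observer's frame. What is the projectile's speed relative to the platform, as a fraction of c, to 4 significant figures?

Inverse velocity addition: u' = (u − v)/(1 − uv/c²)
= (0.9988 − 0.966)/(1 − 0.9988×0.966) = 0.03280/0.0351592 = 0.9329

u' ≈ 0.9329c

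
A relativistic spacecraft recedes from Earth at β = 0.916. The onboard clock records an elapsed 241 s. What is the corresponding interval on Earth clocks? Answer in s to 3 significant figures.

Δt ≈ 601 s

γ = 1/√(1 − 0.916²) = 2.4927
Time dilation: Δt = γτ₀ = 2.4927 × 241 s = 601 s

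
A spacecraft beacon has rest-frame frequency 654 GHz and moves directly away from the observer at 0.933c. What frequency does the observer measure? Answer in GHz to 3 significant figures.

Relativistic Doppler: f_obs = f_src √((1−β)/(1+β))
= 654 × √(0.067000/1.9330) = 654 × 0.18618 = 122 GHz

f_obs ≈ 122 GHz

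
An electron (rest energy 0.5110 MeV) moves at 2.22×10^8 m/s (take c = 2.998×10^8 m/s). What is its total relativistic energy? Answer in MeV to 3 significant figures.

E ≈ 0.760 MeV

β = v/c = 2.22×10^8 / 2.998×10^8 = 0.74049
γ = 1/√(1 − 0.74049²) = 1.4880
E = γm₀c² = 1.4880 × 0.5110 MeV = 0.760 MeV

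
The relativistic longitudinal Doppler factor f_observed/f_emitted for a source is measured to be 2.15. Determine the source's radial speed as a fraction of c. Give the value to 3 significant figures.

β ≈ 0.644

f_obs/f_src = √((1+β)/(1−β)) = 2.15  ⇒  (1+β)/(1−β) = 4.6225
β = |1 − D²|/(1 + D²) = |1 − 4.6225|/(1 + 4.6225) = 0.644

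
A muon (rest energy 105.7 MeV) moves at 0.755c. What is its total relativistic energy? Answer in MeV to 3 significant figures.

E ≈ 161 MeV

γ = 1/√(1 − 0.755²) = 1.5250
E = γm₀c² = 1.5250 × 105.7 MeV = 161 MeV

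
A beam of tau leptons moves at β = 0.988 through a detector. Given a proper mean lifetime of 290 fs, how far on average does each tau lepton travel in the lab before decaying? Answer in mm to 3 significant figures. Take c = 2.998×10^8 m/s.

d ≈ 0.556 mm

γ = 1/√(1 − 0.988²) = 6.4744
Dilated lifetime: Δt = γτ₀ = 6.4744 × 290 fs = 1877.6 fs
d = vΔt = 0.988c × 1877.6 fs = 2.9620×10^8 m/s × 1.8776×10^-12 s = 0.556 mm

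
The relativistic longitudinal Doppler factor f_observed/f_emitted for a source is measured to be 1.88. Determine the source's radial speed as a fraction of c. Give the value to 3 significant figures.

β ≈ 0.559

f_obs/f_src = √((1+β)/(1−β)) = 1.88  ⇒  (1+β)/(1−β) = 3.5344
β = |1 − D²|/(1 + D²) = |1 − 3.5344|/(1 + 3.5344) = 0.559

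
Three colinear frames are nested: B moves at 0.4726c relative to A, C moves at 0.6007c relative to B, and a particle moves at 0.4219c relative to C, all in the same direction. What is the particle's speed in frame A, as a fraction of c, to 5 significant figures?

Compose boost 2: (0.6007 + 0.4726)/(1 + 0.6007×0.4726) = 1.0733/1.283891 = 0.8359745
Compose boost 3: (0.4219 + 0.8359745)/(1 + 0.4219×0.8359745) = 1.257875/1.352698 = 0.92990

u ≈ 0.92990c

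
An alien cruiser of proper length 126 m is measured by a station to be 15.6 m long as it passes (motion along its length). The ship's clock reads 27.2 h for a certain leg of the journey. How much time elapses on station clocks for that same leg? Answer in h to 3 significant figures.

Δt ≈ 220 h

Length contraction ⇒ γ = L₀/L = 126/15.6 = 8.0769
Time dilation: Δt = γτ₀ = 8.0769 × 27.2 h = 220 h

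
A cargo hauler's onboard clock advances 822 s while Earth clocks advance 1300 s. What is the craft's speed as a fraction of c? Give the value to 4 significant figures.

γ = Δt/τ₀ = 1300/822 = 1.58151
β = √(1 − 1/γ²) = √(1 − 1/1.58151²) = 0.7747

β ≈ 0.7747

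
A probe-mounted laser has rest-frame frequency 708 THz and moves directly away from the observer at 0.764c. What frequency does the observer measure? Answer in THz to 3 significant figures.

f_obs ≈ 259 THz

Relativistic Doppler: f_obs = f_src √((1−β)/(1+β))
= 708 × √(0.23600/1.7640) = 708 × 0.36577 = 259 THz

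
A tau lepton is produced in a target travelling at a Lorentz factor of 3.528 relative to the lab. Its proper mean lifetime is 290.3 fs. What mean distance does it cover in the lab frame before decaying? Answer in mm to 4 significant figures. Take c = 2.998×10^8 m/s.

β = √(1 − 1/γ²) = √(1 − 1/3.528²) = 0.958988
Dilated lifetime: Δt = γτ₀ = 3.528 × 290.3 fs = 1024.18 fs
d = vΔt = 0.958988c × 1024.18 fs = 2.87505×10^8 m/s × 1.02418×10^-12 s = 0.2945 mm

d ≈ 0.2945 mm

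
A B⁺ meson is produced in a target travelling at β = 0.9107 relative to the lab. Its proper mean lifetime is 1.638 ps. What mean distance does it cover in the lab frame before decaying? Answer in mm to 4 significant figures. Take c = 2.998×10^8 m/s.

d ≈ 1.083 mm

γ = 1/√(1 − 0.9107²) = 2.42091
Dilated lifetime: Δt = γτ₀ = 2.42091 × 1.638 ps = 3.96544 ps
d = vΔt = 0.9107c × 3.96544 ps = 2.73028×10^8 m/s × 3.96544×10^-12 s = 1.083 mm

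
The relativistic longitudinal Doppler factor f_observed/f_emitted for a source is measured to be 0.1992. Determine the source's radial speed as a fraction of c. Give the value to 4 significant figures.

f_obs/f_src = √((1−β)/(1+β)) = 0.1992  ⇒  (1−β)/(1+β) = 0.0396806
β = |1 − D²|/(1 + D²) = |1 − 0.0396806|/(1 + 0.0396806) = 0.9237

β ≈ 0.9237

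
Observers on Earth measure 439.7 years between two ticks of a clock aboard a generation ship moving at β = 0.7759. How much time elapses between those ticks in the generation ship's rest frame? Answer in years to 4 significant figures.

τ₀ ≈ 277.4 years

γ = 1/√(1 − 0.7759²) = 1.58515
Proper time: τ₀ = Δt/γ = 439.7/1.58515 = 277.4 years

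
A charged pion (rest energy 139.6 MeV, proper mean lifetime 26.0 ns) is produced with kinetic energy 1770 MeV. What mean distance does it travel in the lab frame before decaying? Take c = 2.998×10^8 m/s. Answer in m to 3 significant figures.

γ = 1 + K/(m₀c²) = 1 + 1770/139.6 = 13.679
β = √(1 − 1/γ²) = 0.99732
Dilated lifetime: γτ₀ = 13.679 × 26.0 ns = 355.66 ns
d = βc·γτ₀ = 0.99732 × (2.998×10^8 m/s) × 3.5566×10^-7 s = 106 m

d ≈ 106 m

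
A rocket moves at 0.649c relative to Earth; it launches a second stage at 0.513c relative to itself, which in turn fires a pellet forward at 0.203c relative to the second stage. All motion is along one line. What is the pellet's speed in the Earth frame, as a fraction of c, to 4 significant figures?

u ≈ 0.9132c

Compose boost 2: (0.513 + 0.649)/(1 + 0.513×0.649) = 1.162/1.33294 = 0.871759
Compose boost 3: (0.203 + 0.871759)/(1 + 0.203×0.871759) = 1.07476/1.17697 = 0.9132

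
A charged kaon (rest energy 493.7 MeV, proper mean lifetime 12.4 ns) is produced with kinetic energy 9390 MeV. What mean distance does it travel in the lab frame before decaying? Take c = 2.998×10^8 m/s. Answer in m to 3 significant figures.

d ≈ 74.3 m

γ = 1 + K/(m₀c²) = 1 + 9390/493.7 = 20.020
β = √(1 − 1/γ²) = 0.99875
Dilated lifetime: γτ₀ = 20.020 × 12.4 ns = 248.24 ns
d = βc·γτ₀ = 0.99875 × (2.998×10^8 m/s) × 2.4824×10^-7 s = 74.3 m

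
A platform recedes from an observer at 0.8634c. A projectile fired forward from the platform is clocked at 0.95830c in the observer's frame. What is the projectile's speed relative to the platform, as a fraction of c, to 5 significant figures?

u' ≈ 0.54981c

Inverse velocity addition: u' = (u − v)/(1 − uv/c²)
= (0.95830 − 0.8634)/(1 − 0.95830×0.8634) = 0.094900/0.1726038 = 0.54981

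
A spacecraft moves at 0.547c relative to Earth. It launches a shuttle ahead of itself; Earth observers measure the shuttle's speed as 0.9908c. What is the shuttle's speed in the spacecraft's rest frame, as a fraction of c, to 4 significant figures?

u' ≈ 0.9689c

Inverse velocity addition: u' = (u − v)/(1 − uv/c²)
= (0.9908 − 0.547)/(1 − 0.9908×0.547) = 0.4438/0.458032 = 0.9689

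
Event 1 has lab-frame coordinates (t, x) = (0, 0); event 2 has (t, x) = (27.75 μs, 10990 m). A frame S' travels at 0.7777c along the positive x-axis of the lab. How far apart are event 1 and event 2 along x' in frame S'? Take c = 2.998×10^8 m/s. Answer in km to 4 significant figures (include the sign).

Δx' ≈ 7.190 km

γ = 1/√(1 − 0.7777²) = 1.59075
Δx' = γ(Δx − vΔt) = 1.59075 × (10990 m − 0.7777×(2.998×10^8 m/s)×27.75×10^-6 s)
= 1.59075 × (4519.96 m) = 7.190 km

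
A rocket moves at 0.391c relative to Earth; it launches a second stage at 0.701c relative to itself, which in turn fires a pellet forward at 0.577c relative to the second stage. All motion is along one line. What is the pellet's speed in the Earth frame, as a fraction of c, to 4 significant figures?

Compose boost 2: (0.701 + 0.391)/(1 + 0.701×0.391) = 1.092/1.27409 = 0.857082
Compose boost 3: (0.577 + 0.857082)/(1 + 0.577×0.857082) = 1.43408/1.49454 = 0.9595

u ≈ 0.9595c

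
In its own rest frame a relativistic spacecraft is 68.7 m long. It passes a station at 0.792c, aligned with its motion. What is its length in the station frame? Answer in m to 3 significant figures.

L ≈ 41.9 m

γ = 1/√(1 − 0.792²) = 1.6379
Length contraction: L = L₀/γ = 68.7/1.6379 = 41.9 m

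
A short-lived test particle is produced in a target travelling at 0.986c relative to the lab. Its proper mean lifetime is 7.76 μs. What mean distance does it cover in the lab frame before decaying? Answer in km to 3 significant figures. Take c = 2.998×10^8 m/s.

d ≈ 13.8 km

γ = 1/√(1 − 0.986²) = 5.9972
Dilated lifetime: Δt = γτ₀ = 5.9972 × 7.76 μs = 46.538 μs
d = vΔt = 0.986c × 46.538 μs = 2.9560×10^8 m/s × 4.6538×10^-5 s = 13.8 km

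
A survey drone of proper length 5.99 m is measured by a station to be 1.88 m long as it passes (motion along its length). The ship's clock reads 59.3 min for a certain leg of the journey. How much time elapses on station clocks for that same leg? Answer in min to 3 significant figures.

Δt ≈ 189 min

Length contraction ⇒ γ = L₀/L = 5.99/1.88 = 3.1862
Time dilation: Δt = γτ₀ = 3.1862 × 59.3 min = 189 min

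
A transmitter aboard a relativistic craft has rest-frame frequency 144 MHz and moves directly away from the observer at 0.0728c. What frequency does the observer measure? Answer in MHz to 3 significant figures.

Relativistic Doppler: f_obs = f_src √((1−β)/(1+β))
= 144 × √(0.92720/1.0728) = 144 × 0.92967 = 134 MHz

f_obs ≈ 134 MHz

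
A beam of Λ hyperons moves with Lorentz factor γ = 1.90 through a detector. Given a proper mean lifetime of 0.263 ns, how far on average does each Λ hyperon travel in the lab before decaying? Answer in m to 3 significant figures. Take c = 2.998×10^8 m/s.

β = √(1 − 1/γ²) = √(1 − 1/1.90²) = 0.85029
Dilated lifetime: Δt = γτ₀ = 1.90 × 0.263 ns = 0.49970 ns
d = vΔt = 0.85029c × 0.49970 ns = 2.5492×10^8 m/s × 4.9970×10^-10 s = 0.127 m

d ≈ 0.127 m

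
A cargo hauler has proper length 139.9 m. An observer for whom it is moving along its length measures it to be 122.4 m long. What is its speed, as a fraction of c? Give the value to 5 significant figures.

γ = L₀/L = 139.9/122.4 = 1.142974
β = √(1 − 1/γ²) = 0.48428

β ≈ 0.48428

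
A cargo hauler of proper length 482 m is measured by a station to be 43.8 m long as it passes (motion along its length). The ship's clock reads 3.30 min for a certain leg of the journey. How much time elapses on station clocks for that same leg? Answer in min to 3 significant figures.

Length contraction ⇒ γ = L₀/L = 482/43.8 = 11.005
Time dilation: Δt = γτ₀ = 11.005 × 3.30 min = 36.3 min

Δt ≈ 36.3 min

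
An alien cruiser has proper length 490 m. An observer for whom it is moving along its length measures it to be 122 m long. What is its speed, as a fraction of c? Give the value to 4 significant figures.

β ≈ 0.9685

γ = L₀/L = 490/122 = 4.01639
β = √(1 − 1/γ²) = 0.9685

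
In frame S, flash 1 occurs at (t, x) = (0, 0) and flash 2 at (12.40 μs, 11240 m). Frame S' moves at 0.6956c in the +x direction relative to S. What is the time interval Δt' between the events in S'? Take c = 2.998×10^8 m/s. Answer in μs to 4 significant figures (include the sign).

Δt' ≈ -19.04 μs

γ = 1/√(1 − 0.6956²) = 1.39193
Δt' = γ(Δt − vΔx/c²) = 1.39193 × (12.40 μs − 0.6956×11240 m / (2.998×10^8 m/s))
= 1.39193 × (-13.6792 μs) = -19.04 μs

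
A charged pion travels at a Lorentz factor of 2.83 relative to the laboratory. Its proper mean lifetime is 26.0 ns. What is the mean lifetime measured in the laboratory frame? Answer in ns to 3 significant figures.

γ = 2.83 (given)
Time dilation: Δt = γτ₀ = 2.83 × 26.0 ns = 73.6 ns

Δt ≈ 73.6 ns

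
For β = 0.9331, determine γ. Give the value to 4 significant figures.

γ = 1/√(1 − β²) = 1/√(1 − 0.9331²) = 1/√(0.129324) = 2.781

γ ≈ 2.781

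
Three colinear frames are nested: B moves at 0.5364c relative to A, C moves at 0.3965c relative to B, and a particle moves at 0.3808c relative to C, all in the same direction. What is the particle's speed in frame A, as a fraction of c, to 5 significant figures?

Compose boost 2: (0.3965 + 0.5364)/(1 + 0.3965×0.5364) = 0.93290/1.212683 = 0.7692862
Compose boost 3: (0.3808 + 0.7692862)/(1 + 0.3808×0.7692862) = 1.150086/1.292944 = 0.88951

u ≈ 0.88951c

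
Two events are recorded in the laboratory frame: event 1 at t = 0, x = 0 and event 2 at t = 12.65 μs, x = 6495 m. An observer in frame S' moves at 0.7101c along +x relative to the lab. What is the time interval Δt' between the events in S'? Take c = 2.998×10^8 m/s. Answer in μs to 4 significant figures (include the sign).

Δt' ≈ -3.883 μs

γ = 1/√(1 − 0.7101²) = 1.42025
Δt' = γ(Δt − vΔx/c²) = 1.42025 × (12.65 μs − 0.7101×6495 m / (2.998×10^8 m/s))
= 1.42025 × (-2.73392 μs) = -3.883 μs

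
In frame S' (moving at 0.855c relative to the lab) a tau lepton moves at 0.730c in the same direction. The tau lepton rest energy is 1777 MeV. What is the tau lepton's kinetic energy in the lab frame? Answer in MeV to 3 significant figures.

K ≈ 6370 MeV

u_lab = (0.730 + 0.855)/(1 + 0.730×0.855) = 0.975895
γ = 1/√(1 − 0.975895²) = 4.5821
K = (γ − 1)m₀c² = (4.5821 − 1) × 1777 = 3.5821 × 1777 = 6370 MeV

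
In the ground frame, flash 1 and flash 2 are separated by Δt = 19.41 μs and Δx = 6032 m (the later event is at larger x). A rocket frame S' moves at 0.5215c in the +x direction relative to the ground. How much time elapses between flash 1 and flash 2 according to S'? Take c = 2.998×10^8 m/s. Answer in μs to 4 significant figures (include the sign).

Δt' ≈ 10.45 μs

γ = 1/√(1 − 0.5215²) = 1.17199
Δt' = γ(Δt − vΔx/c²) = 1.17199 × (19.41 μs − 0.5215×6032 m / (2.998×10^8 m/s))
= 1.17199 × (8.91738 μs) = 10.45 μs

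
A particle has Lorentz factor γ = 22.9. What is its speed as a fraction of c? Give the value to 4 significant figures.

β ≈ 0.9990

β = √(1 − 1/γ²) = √(1 − 1/22.9²) = √(0.998093) = 0.9990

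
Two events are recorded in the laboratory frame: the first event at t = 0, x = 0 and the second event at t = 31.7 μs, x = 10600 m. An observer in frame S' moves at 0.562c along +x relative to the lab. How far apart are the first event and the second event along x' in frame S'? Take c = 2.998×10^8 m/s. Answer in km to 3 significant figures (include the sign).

γ = 1/√(1 − 0.562²) = 1.2090
Δx' = γ(Δx − vΔt) = 1.2090 × (10600 m − 0.562×(2.998×10^8 m/s)×31.7×10^-6 s)
= 1.2090 × (5258.9 m) = 6.36 km

Δx' ≈ 6.36 km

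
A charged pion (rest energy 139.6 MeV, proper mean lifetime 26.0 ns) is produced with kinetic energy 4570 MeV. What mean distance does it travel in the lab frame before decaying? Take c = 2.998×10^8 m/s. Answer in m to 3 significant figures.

γ = 1 + K/(m₀c²) = 1 + 4570/139.6 = 33.736
β = √(1 − 1/γ²) = 0.99956
Dilated lifetime: γτ₀ = 33.736 × 26.0 ns = 877.15 ns
d = βc·γτ₀ = 0.99956 × (2.998×10^8 m/s) × 8.7715×10^-7 s = 263 m

d ≈ 263 m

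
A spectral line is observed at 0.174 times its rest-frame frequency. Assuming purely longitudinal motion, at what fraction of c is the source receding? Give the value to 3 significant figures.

β ≈ 0.941

f_obs/f_src = √((1−β)/(1+β)) = 0.174  ⇒  (1−β)/(1+β) = 0.030276
β = |1 − D²|/(1 + D²) = |1 − 0.030276|/(1 + 0.030276) = 0.941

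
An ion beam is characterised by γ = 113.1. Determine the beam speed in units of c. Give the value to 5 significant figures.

β ≈ 0.99996

β = √(1 − 1/γ²) = √(1 − 1/113.1²) = √(0.9999218) = 0.99996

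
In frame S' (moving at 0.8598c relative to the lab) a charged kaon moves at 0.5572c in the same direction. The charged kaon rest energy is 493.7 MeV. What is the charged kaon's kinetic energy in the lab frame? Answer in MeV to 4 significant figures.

K ≈ 1228 MeV

u_lab = (0.5572 + 0.8598)/(1 + 0.5572×0.8598) = 0.9580276
γ = 1/√(1 − 0.9580276²) = 3.48826
K = (γ − 1)m₀c² = (3.48826 − 1) × 493.7 = 2.48826 × 493.7 = 1228 MeV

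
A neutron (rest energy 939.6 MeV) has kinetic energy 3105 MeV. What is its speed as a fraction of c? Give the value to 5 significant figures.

β ≈ 0.97264

γ = 1 + K/(m₀c²) = 1 + 3105/939.6 = 4.304598
β = √(1 − 1/γ²) = 0.97264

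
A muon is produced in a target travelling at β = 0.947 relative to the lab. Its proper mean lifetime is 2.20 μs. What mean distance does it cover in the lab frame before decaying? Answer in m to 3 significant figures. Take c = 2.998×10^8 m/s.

d ≈ 1940 m

γ = 1/√(1 − 0.947²) = 3.1130
Dilated lifetime: Δt = γτ₀ = 3.1130 × 2.20 μs = 6.8486 μs
d = vΔt = 0.947c × 6.8486 μs = 2.8391×10^8 m/s × 6.8486×10^-6 s = 1940 m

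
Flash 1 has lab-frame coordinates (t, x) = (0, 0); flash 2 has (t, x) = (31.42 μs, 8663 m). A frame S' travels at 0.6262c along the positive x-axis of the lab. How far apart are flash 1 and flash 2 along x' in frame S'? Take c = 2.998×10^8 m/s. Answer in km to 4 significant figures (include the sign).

γ = 1/√(1 − 0.6262²) = 1.28261
Δx' = γ(Δx − vΔt) = 1.28261 × (8663 m − 0.6262×(2.998×10^8 m/s)×31.42×10^-6 s)
= 1.28261 × (2764.37 m) = 3.546 km

Δx' ≈ 3.546 km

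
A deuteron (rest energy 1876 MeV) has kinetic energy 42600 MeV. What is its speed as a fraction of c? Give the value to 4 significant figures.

γ = 1 + K/(m₀c²) = 1 + 42600/1876 = 23.7079
β = √(1 − 1/γ²) = 0.9991

β ≈ 0.9991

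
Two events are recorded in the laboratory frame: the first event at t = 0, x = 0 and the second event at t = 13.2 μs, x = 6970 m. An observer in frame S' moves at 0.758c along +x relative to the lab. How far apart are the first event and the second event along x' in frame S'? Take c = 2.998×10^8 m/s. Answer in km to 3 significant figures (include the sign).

Δx' ≈ 6.09 km

γ = 1/√(1 − 0.758²) = 1.5331
Δx' = γ(Δx − vΔt) = 1.5331 × (6970 m − 0.758×(2.998×10^8 m/s)×13.2×10^-6 s)
= 1.5331 × (3970.3 m) = 6.09 km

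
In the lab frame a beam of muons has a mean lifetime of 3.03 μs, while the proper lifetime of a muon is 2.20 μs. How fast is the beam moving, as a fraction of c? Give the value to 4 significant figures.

β ≈ 0.6876

γ = Δt/τ₀ = 3.03/2.20 = 1.37727
β = √(1 − 1/γ²) = √(1 − 1/1.37727²) = 0.6876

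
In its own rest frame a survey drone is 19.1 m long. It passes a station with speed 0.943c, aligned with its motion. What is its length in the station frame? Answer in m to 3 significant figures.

γ = 1/√(1 − 0.943²) = 3.0049
Length contraction: L = L₀/γ = 19.1/3.0049 = 6.36 m

L ≈ 6.36 m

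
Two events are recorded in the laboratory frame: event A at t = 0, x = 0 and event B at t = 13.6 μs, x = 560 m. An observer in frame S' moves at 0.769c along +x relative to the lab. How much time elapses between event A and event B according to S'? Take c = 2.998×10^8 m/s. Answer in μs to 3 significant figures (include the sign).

γ = 1/√(1 − 0.769²) = 1.5643
Δt' = γ(Δt − vΔx/c²) = 1.5643 × (13.6 μs − 0.769×560 m / (2.998×10^8 m/s))
= 1.5643 × (12.164 μs) = 19.0 μs

Δt' ≈ 19.0 μs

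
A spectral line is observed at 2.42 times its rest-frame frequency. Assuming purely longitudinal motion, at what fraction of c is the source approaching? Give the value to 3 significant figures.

β ≈ 0.708

f_obs/f_src = √((1+β)/(1−β)) = 2.42  ⇒  (1+β)/(1−β) = 5.8564
β = |1 − D²|/(1 + D²) = |1 − 5.8564|/(1 + 5.8564) = 0.708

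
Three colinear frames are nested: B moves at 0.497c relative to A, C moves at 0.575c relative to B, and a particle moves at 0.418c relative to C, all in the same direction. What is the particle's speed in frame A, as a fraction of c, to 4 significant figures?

u ≈ 0.9282c

Compose boost 2: (0.575 + 0.497)/(1 + 0.575×0.497) = 1.072/1.28578 = 0.833738
Compose boost 3: (0.418 + 0.833738)/(1 + 0.418×0.833738) = 1.25174/1.34850 = 0.9282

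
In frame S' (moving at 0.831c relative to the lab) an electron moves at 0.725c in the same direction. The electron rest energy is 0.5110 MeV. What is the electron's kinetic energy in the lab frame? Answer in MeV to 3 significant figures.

u_lab = (0.725 + 0.831)/(1 + 0.725×0.831) = 0.970998
γ = 1/√(1 − 0.970998²) = 4.1826
K = (γ − 1)m₀c² = (4.1826 − 1) × 0.5110 = 3.1826 × 0.5110 = 1.63 MeV

K ≈ 1.63 MeV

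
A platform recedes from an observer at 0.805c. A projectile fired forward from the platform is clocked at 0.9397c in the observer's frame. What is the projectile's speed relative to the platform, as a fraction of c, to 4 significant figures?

u' ≈ 0.5531c

Inverse velocity addition: u' = (u − v)/(1 − uv/c²)
= (0.9397 − 0.805)/(1 − 0.9397×0.805) = 0.1347/0.243541 = 0.5531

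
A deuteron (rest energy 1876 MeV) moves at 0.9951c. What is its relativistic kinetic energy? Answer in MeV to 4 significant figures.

γ = 1/√(1 − 0.9951²) = 10.1139
K = (γ − 1)m₀c² = (10.1139 − 1) × 1876 MeV = 9.11392 × 1876 MeV = 17100 MeV

K ≈ 17100 MeV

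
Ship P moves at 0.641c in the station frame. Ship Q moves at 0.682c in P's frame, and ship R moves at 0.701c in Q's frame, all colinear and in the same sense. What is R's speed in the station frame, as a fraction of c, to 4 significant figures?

u ≈ 0.9856c

Compose boost 2: (0.682 + 0.641)/(1 + 0.682×0.641) = 1.323/1.43716 = 0.920564
Compose boost 3: (0.701 + 0.920564)/(1 + 0.701×0.920564) = 1.62156/1.64532 = 0.9856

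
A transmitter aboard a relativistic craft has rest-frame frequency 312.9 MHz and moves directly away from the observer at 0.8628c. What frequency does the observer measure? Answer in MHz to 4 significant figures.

f_obs ≈ 84.92 MHz

Relativistic Doppler: f_obs = f_src √((1−β)/(1+β))
= 312.9 × √(0.137200/1.86280) = 312.9 × 0.271390 = 84.92 MHz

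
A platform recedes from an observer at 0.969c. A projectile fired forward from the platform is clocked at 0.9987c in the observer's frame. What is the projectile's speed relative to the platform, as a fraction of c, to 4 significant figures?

Inverse velocity addition: u' = (u − v)/(1 − uv/c²)
= (0.9987 − 0.969)/(1 − 0.9987×0.969) = 0.02970/0.0322597 = 0.9207

u' ≈ 0.9207c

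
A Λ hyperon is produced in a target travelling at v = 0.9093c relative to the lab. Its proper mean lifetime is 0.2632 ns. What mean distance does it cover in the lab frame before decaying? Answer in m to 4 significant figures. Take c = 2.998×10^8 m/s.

γ = 1/√(1 − 0.9093²) = 2.40303
Dilated lifetime: Δt = γτ₀ = 2.40303 × 0.2632 ns = 0.632478 ns
d = vΔt = 0.9093c × 0.632478 ns = 2.72608×10^8 m/s × 6.32478×10^-10 s = 0.1724 m

d ≈ 0.1724 m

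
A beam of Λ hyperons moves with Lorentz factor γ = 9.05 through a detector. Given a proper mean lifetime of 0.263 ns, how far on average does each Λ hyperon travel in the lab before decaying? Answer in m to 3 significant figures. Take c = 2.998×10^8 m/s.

d ≈ 0.709 m

β = √(1 − 1/γ²) = √(1 − 1/9.05²) = 0.99388
Dilated lifetime: Δt = γτ₀ = 9.05 × 0.263 ns = 2.3802 ns
d = vΔt = 0.99388c × 2.3802 ns = 2.9796×10^8 m/s × 2.3802×10^-9 s = 0.709 m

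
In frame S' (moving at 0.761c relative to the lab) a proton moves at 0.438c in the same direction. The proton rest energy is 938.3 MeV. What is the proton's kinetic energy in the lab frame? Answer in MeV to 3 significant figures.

K ≈ 1210 MeV

u_lab = (0.438 + 0.761)/(1 + 0.438×0.761) = 0.899260
γ = 1/√(1 − 0.899260²) = 2.2862
K = (γ − 1)m₀c² = (2.2862 − 1) × 938.3 = 1.2862 × 938.3 = 1210 MeV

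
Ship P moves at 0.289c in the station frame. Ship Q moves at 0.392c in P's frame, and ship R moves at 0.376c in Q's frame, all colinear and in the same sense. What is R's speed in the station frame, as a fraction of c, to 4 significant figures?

u ≈ 0.8030c

Compose boost 2: (0.392 + 0.289)/(1 + 0.392×0.289) = 0.6810/1.11329 = 0.611702
Compose boost 3: (0.376 + 0.611702)/(1 + 0.376×0.611702) = 0.987702/1.23000 = 0.8030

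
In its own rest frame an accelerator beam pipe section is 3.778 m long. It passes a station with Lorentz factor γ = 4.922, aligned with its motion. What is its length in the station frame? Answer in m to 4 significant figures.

γ = 4.922 (given)
Length contraction: L = L₀/γ = 3.778/4.922 = 0.7676 m

L ≈ 0.7676 m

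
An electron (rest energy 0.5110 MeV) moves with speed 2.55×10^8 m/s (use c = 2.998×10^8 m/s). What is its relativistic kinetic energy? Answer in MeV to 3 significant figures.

β = v/c = 2.55×10^8 / 2.998×10^8 = 0.85057
γ = 1/√(1 − 0.85057²) = 1.9016
K = (γ − 1)m₀c² = (1.9016 − 1) × 0.5110 MeV = 0.90162 × 0.5110 MeV = 0.461 MeV

K ≈ 0.461 MeV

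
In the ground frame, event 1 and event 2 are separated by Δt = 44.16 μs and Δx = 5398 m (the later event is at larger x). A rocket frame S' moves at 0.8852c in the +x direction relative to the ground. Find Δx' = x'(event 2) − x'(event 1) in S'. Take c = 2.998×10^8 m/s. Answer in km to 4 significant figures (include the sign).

γ = 1/√(1 − 0.8852²) = 2.14956
Δx' = γ(Δx − vΔt) = 2.14956 × (5398 m − 0.8852×(2.998×10^8 m/s)×44.16×10^-6 s)
= 2.14956 × (-6321.31 m) = -13.59 km

Δx' ≈ -13.59 km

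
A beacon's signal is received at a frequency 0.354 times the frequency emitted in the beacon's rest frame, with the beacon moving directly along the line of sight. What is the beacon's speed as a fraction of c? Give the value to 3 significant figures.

f_obs/f_src = √((1−β)/(1+β)) = 0.354  ⇒  (1−β)/(1+β) = 0.12532
β = |1 − D²|/(1 + D²) = |1 − 0.12532|/(1 + 0.12532) = 0.777

β ≈ 0.777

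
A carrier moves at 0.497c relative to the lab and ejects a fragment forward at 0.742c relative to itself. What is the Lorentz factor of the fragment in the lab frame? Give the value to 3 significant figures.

u_lab = (0.742 + 0.497)/(1 + 0.742×0.497) = 1.239/1.36877 = 0.905190
γ = 1/√(1 − 0.905190²) = 2.35

γ ≈ 2.35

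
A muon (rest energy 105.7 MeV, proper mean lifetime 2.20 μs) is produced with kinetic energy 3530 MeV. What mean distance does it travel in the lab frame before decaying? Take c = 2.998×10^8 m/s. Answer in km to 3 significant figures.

d ≈ 22.7 km

γ = 1 + K/(m₀c²) = 1 + 3530/105.7 = 34.396
β = √(1 − 1/γ²) = 0.99958
Dilated lifetime: γτ₀ = 34.396 × 2.20 μs = 75.672 μs
d = βc·γτ₀ = 0.99958 × (2.998×10^8 m/s) × 7.5672×10^-5 s = 22.7 km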